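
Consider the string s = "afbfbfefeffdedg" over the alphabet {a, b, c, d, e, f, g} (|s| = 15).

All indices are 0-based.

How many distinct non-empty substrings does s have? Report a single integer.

105

rank→(start, suffix):
  0 → (0, 'afbfbfefeffdedg')
  1 → (2, 'bfbfefeffdedg')
  2 → (4, 'bfefeffdedg')
  3 → (11, 'dedg')
  4 → (13, 'dg')
  5 → (12, 'edg')
  6 → (6, 'efeffdedg')
  7 → (8, 'effdedg')
  8 → (1, 'fbfbfefeffdedg')
  9 → (3, 'fbfefeffdedg')
  10 → (10, 'fdedg')
  11 → (5, 'fefeffdedg')
  12 → (7, 'feffdedg')
  13 → (9, 'ffdedg')
  14 → (14, 'g')

SA = [0, 2, 4, 11, 13, 12, 6, 8, 1, 3, 10, 5, 7, 9, 14]
i: (SA[i-1],SA[i]) lcp shared
  1: (0,2) 0 ''
  2: (2,4) 2 'bf'
  3: (4,11) 0 ''
  4: (11,13) 1 'd'
  5: (13,12) 0 ''
  6: (12,6) 1 'e'
  7: (6,8) 2 'ef'
  8: (8,1) 0 ''
  9: (1,3) 3 'fbf'
  10: (3,10) 1 'f'
  11: (10,5) 1 'f'
  12: (5,7) 3 'fef'
  13: (7,9) 1 'f'
  14: (9,14) 0 ''

n(n+1)/2 = 15·16/2 = 120
Σ LCP = 0 + 0 + 2 + 0 + 1 + 0 + 1 + 2 + 0 + 3 + 1 + 1 + 3 + 1 + 0 = 15
distinct = 120 − 15 = 105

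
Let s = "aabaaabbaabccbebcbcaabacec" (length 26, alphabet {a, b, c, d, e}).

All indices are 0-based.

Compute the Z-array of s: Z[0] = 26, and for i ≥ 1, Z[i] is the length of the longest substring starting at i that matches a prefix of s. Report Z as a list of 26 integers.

Z[0]=26
i=1: i≥r, start 0; Z[1]=1 grow→box=[1,2)
i=2: i≥r, start 0; Z[2]=0
i=3: i≥r, start 0; Z[3]=2 grow→box=[3,5)
i=4: min(r-i=1, Z[1]=1)=1; Z[4]=3 grow→box=[4,7)
i=5: min(r-i=2, Z[1]=1)=1; Z[5]=1
i=6: min(r-i=1, Z[2]=0)=0; Z[6]=0
i=7: i≥r, start 0; Z[7]=0
i=8: i≥r, start 0; Z[8]=3 grow→box=[8,11)
i=9: min(r-i=2, Z[1]=1)=1; Z[9]=1
i=10: min(r-i=1, Z[2]=0)=0; Z[10]=0
i=11: i≥r, start 0; Z[11]=0
i=12: i≥r, start 0; Z[12]=0
i=13: i≥r, start 0; Z[13]=0
i=14: i≥r, start 0; Z[14]=0
i=15: i≥r, start 0; Z[15]=0
i=16: i≥r, start 0; Z[16]=0
i=17: i≥r, start 0; Z[17]=0
i=18: i≥r, start 0; Z[18]=0
i=19: i≥r, start 0; Z[19]=4 grow→box=[19,23)
i=20: min(r-i=3, Z[1]=1)=1; Z[20]=1
i=21: min(r-i=2, Z[2]=0)=0; Z[21]=0
i=22: min(r-i=1, Z[3]=2)=1; Z[22]=1
i=23: i≥r, start 0; Z[23]=0
i=24: i≥r, start 0; Z[24]=0
i=25: i≥r, start 0; Z[25]=0

[26, 1, 0, 2, 3, 1, 0, 0, 3, 1, 0, 0, 0, 0, 0, 0, 0, 0, 0, 4, 1, 0, 1, 0, 0, 0]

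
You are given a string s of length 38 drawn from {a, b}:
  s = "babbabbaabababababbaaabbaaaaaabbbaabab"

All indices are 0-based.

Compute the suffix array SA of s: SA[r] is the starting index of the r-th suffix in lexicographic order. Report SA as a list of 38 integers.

sorted suffixes:
  #0 SA[0]=24  'aaaaaabbbaabab'
  #1 SA[1]=25  'aaaaabbbaabab'
  #2 SA[2]=26  'aaaabbbaabab'
  #3 SA[3]=19  'aaabbaaaaaabbbaabab'
  #4 SA[4]=27  'aaabbbaabab'
  #5 SA[5]=33  'aabab'
  #6 SA[6]=7  'aabababababbaaabbaaaaaabbbaabab'
  #7 SA[7]=20  'aabbaaaaaabbbaabab'
  #8 SA[8]=28  'aabbbaabab'
  #9 SA[9]=36  'ab'
  #10 SA[10]=34  'abab'
  #11 SA[11]=8  'abababababbaaabbaaaaaabbbaabab'
  #12 SA[12]=10  'ababababbaaabbaaaaaabbbaabab'
  #13 SA[13]=12  'abababbaaabbaaaaaabbbaabab'
  #14 SA[14]=14  'ababbaaabbaaaaaabbbaabab'
  #15 SA[15]=21  'abbaaaaaabbbaabab'
  #16 SA[16]=16  'abbaaabbaaaaaabbbaabab'
  #17 SA[17]=4  'abbaabababababbaaabbaaaaaabbbaabab'
  #18 SA[18]=1  'abbabbaabababababbaaabbaaaaaabbbaabab'
  #19 SA[19]=29  'abbbaabab'
  #20 SA[20]=37  'b'
  #21 SA[21]=23  'baaaaaabbbaabab'
  #22 SA[22]=18  'baaabbaaaaaabbbaabab'
  #23 SA[23]=32  'baabab'
  #24 SA[24]=6  'baabababababbaaabbaaaaaabbbaabab'
  #25 SA[25]=35  'bab'
  #26 SA[26]=9  'bababababbaaabbaaaaaabbbaabab'
  #27 SA[27]=11  'babababbaaabbaaaaaabbbaabab'
  #28 SA[28]=13  'bababbaaabbaaaaaabbbaabab'
  #29 SA[29]=15  'babbaaabbaaaaaabbbaabab'
  #30 SA[30]=3  'babbaabababababbaaabbaaaaaabbbaabab'
  #31 SA[31]=0  'babbabbaabababababbaaabbaaaaaabbbaabab'
  #32 SA[32]=22  'bbaaaaaabbbaabab'
  #33 SA[33]=17  'bbaaabbaaaaaabbbaabab'
  #34 SA[34]=31  'bbaabab'
  #35 SA[35]=5  'bbaabababababbaaabbaaaaaabbbaabab'
  #36 SA[36]=2  'bbabbaabababababbaaabbaaaaaabbbaabab'
  #37 SA[37]=30  'bbbaabab'

[24, 25, 26, 19, 27, 33, 7, 20, 28, 36, 34, 8, 10, 12, 14, 21, 16, 4, 1, 29, 37, 23, 18, 32, 6, 35, 9, 11, 13, 15, 3, 0, 22, 17, 31, 5, 2, 30]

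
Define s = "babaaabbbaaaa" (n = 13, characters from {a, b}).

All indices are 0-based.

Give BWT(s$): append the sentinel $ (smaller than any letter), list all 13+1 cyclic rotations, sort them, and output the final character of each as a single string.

rank  rotation        last
    0  $babaaabbbaaaa  a
    1  a$babaaabbbaaa  a
    2  aa$babaaabbbaa  a
    3  aaa$babaaabbba  a
    4  aaaa$babaaabbb  b
    5  aaabbbaaaa$bab  b
    6  aabbbaaaa$baba  a
    7  abaaabbbaaaa$b  b
    8  abbbaaaa$babaa  a
    9  baaaa$babaaabb  b
   10  baaabbbaaaa$ba  a
   11  babaaabbbaaaa$  $
   12  bbaaaa$babaaab  b
   13  bbbaaaa$babaaa  a

aaaabbababa$ba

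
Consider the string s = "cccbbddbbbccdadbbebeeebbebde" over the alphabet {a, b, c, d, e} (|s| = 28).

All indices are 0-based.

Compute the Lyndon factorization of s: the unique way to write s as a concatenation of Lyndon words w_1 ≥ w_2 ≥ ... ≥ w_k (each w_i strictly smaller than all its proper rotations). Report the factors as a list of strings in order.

emit factor 1: 'c' (i=0, period=1)
emit factor 2: 'c' (i=1, period=1)
emit factor 3: 'c' (i=2, period=1)
emit factor 4: 'bbdd' (i=3, period=4)
emit factor 5: 'bbbccd' (i=7, period=6)
emit factor 6: 'adbbebeeebbebde' (i=13, period=15)

["c", "c", "c", "bbdd", "bbbccd", "adbbebeeebbebde"]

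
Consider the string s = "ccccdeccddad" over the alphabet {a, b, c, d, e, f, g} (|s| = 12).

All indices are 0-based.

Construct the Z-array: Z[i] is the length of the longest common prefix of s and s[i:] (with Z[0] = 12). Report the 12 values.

Z[0]=12
i=1: outside box; Z[1]=3 grow→box=[1,4)
i=2: min(r-i=2, Z[1]=3)=2; Z[2]=2
i=3: min(r-i=1, Z[2]=2)=1; Z[3]=1
i=4: outside box; Z[4]=0
i=5: outside box; Z[5]=0
i=6: outside box; Z[6]=2 grow→box=[6,8)
i=7: min(r-i=1, Z[1]=3)=1; Z[7]=1
i=8: outside box; Z[8]=0
i=9: outside box; Z[9]=0
i=10: outside box; Z[10]=0
i=11: outside box; Z[11]=0

[12, 3, 2, 1, 0, 0, 2, 1, 0, 0, 0, 0]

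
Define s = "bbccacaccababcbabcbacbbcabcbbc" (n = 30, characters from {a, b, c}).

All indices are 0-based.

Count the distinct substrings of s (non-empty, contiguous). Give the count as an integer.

397

rank | idx | suffix
   0 |   9 | ababcbabcbacbbcabcbbc
   1 |  11 | abcbabcbacbbcabcbbc
   2 |  15 | abcbacbbcabcbbc
   3 |  24 | abcbbc
   4 |   4 | acaccababcbabcbacbbcabcbbc
   5 |  19 | acbbcabcbbc
   6 |   6 | accababcbabcbacbbcabcbbc
   7 |  10 | babcbabcbacbbcabcbbc
   8 |  14 | babcbacbbcabcbbc
   9 |  18 | bacbbcabcbbc
  10 |  27 | bbc
  11 |  21 | bbcabcbbc
  12 |   0 | bbccacaccababcbabcbacbbcabcbbc
  13 |  28 | bc
  14 |  22 | bcabcbbc
  15 |  12 | bcbabcbacbbcabcbbc
  16 |  16 | bcbacbbcabcbbc
  17 |  25 | bcbbc
  18 |   1 | bccacaccababcbabcbacbbcabcbbc
  19 |  29 | c
  20 |   8 | cababcbabcbacbbcabcbbc
  21 |  23 | cabcbbc
  22 |   3 | cacaccababcbabcbacbbcabcbbc
  23 |   5 | caccababcbabcbacbbcabcbbc
  24 |  13 | cbabcbacbbcabcbbc
  25 |  17 | cbacbbcabcbbc
  26 |  26 | cbbc
  27 |  20 | cbbcabcbbc
  28 |   7 | ccababcbabcbacbbcabcbbc
  29 |   2 | ccacaccababcbabcbacbbcabcbbc

SA = [9, 11, 15, 24, 4, 19, 6, 10, 14, 18, 27, 21, 0, 28, 22, 12, 16, 25, 1, 29, 8, 23, 3, 5, 13, 17, 26, 20, 7, 2]
i: (SA[i-1],SA[i]) lcp shared
  1: (9,11) 2 'ab'
  2: (11,15) 5 'abcba'
  3: (15,24) 4 'abcb'
  4: (24,4) 1 'a'
  5: (4,19) 2 'ac'
  6: (19,6) 2 'ac'
  7: (6,10) 0 ''
  8: (10,14) 6 'babcba'
  9: (14,18) 2 'ba'
  10: (18,27) 1 'b'
  11: (27,21) 3 'bbc'
  12: (21,0) 3 'bbc'
  13: (0,28) 1 'b'
  14: (28,22) 2 'bc'
  15: (22,12) 2 'bc'
  16: (12,16) 4 'bcba'
  17: (16,25) 3 'bcb'
  18: (25,1) 2 'bc'
  19: (1,29) 0 ''
  20: (29,8) 1 'c'
  21: (8,23) 3 'cab'
  22: (23,3) 2 'ca'
  23: (3,5) 3 'cac'
  24: (5,13) 1 'c'
  25: (13,17) 3 'cba'
  26: (17,26) 2 'cb'
  27: (26,20) 4 'cbbc'
  28: (20,7) 1 'c'
  29: (7,2) 3 'cca'

n(n+1)/2 = 30·31/2 = 465
Σ LCP = 0 + 2 + 5 + 4 + 1 + 2 + 2 + 0 + 6 + 2 + 1 + 3 + 3 + 1 + 2 + 2 + 4 + 3 + 2 + 0 + 1 + 3 + 2 + 3 + 1 + 3 + 2 + 4 + 1 + 3 = 68
distinct = 465 − 68 = 397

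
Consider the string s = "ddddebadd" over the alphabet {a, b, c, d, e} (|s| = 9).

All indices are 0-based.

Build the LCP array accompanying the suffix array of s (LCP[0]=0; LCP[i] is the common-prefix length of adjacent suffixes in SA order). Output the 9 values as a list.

rank | idx | suffix
   0 |   6 | add
   1 |   5 | badd
   2 |   8 | d
   3 |   7 | dd
   4 |   0 | ddddebadd
   5 |   1 | dddebadd
   6 |   2 | ddebadd
   7 |   3 | debadd
   8 |   4 | ebadd

SA = [6, 5, 8, 7, 0, 1, 2, 3, 4]
i: (SA[i-1],SA[i]) lcp shared
  1: (6,5) 0 ''
  2: (5,8) 0 ''
  3: (8,7) 1 'd'
  4: (7,0) 2 'dd'
  5: (0,1) 3 'ddd'
  6: (1,2) 2 'dd'
  7: (2,3) 1 'd'
  8: (3,4) 0 ''

[0, 0, 0, 1, 2, 3, 2, 1, 0]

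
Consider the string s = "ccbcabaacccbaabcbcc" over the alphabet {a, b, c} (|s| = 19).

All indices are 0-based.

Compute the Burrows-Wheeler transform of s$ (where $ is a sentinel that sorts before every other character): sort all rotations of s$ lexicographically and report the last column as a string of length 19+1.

cbbcaacacaccbccbbc$a

rank  rotation              last
    0  $ccbcabaacccbaabcbcc  c
    1  aabcbcc$ccbcabaacccb  b
    2  aacccbaabcbcc$ccbcab  b
    3  abaacccbaabcbcc$ccbc  c
    4  abcbcc$ccbcabaacccba  a
    5  acccbaabcbcc$ccbcaba  a
    6  baabcbcc$ccbcabaaccc  c
    7  baacccbaabcbcc$ccbca  a
    8  bcabaacccbaabcbcc$cc  c
    9  bcbcc$ccbcabaacccbaa  a
   10  bcc$ccbcabaacccbaabc  c
   11  c$ccbcabaacccbaabcbc  c
   12  cabaacccbaabcbcc$ccb  b
   13  cbaabcbcc$ccbcabaacc  c
   14  cbcabaacccbaabcbcc$c  c
   15  cbcc$ccbcabaacccbaab  b
   16  cc$ccbcabaacccbaabcb  b
   17  ccbaabcbcc$ccbcabaac  c
   18  ccbcabaacccbaabcbcc$  $
   19  cccbaabcbcc$ccbcabaa  a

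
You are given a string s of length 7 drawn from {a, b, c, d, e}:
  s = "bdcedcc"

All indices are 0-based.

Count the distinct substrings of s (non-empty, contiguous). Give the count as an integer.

sorted suffixes:
  #0 SA[0]=0  'bdcedcc'
  #1 SA[1]=6  'c'
  #2 SA[2]=5  'cc'
  #3 SA[3]=2  'cedcc'
  #4 SA[4]=4  'dcc'
  #5 SA[5]=1  'dcedcc'
  #6 SA[6]=3  'edcc'

SA = [0, 6, 5, 2, 4, 1, 3]
[i] adj suffixes → lcp
  [1] 0/6 → 0 ('')
  [2] 6/5 → 1 ('c')
  [3] 5/2 → 1 ('c')
  [4] 2/4 → 0 ('')
  [5] 4/1 → 2 ('dc')
  [6] 1/3 → 0 ('')

n(n+1)/2 = 7·8/2 = 28
Σ LCP = 0 + 0 + 1 + 1 + 0 + 2 + 0 = 4
distinct = 28 − 4 = 24

24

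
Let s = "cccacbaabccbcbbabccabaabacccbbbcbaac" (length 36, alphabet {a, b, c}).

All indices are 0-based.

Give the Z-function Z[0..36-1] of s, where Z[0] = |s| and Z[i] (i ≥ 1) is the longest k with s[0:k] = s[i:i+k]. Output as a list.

Z[0]=36
i=1: fresh scan; Z[1]=2 extend→box=[1,3)
i=2: min(r-i=1, Z[1]=2)=1; Z[2]=1
i=3: fresh scan; Z[3]=0
i=4: fresh scan; Z[4]=1 extend→box=[4,5)
i=5: fresh scan; Z[5]=0
i=6: fresh scan; Z[6]=0
i=7: fresh scan; Z[7]=0
i=8: fresh scan; Z[8]=0
i=9: fresh scan; Z[9]=2 extend→box=[9,11)
i=10: min(r-i=1, Z[1]=2)=1; Z[10]=1
i=11: fresh scan; Z[11]=0
i=12: fresh scan; Z[12]=1 extend→box=[12,13)
i=13: fresh scan; Z[13]=0
i=14: fresh scan; Z[14]=0
i=15: fresh scan; Z[15]=0
i=16: fresh scan; Z[16]=0
i=17: fresh scan; Z[17]=2 extend→box=[17,19)
i=18: min(r-i=1, Z[1]=2)=1; Z[18]=1
i=19: fresh scan; Z[19]=0
i=20: fresh scan; Z[20]=0
i=21: fresh scan; Z[21]=0
i=22: fresh scan; Z[22]=0
i=23: fresh scan; Z[23]=0
i=24: fresh scan; Z[24]=0
i=25: fresh scan; Z[25]=3 extend→box=[25,28)
i=26: min(r-i=2, Z[1]=2)=2; Z[26]=2
i=27: min(r-i=1, Z[2]=1)=1; Z[27]=1
i=28: fresh scan; Z[28]=0
i=29: fresh scan; Z[29]=0
i=30: fresh scan; Z[30]=0
i=31: fresh scan; Z[31]=1 extend→box=[31,32)
i=32: fresh scan; Z[32]=0
i=33: fresh scan; Z[33]=0
i=34: fresh scan; Z[34]=0
i=35: fresh scan; Z[35]=1 extend→box=[35,36)

[36, 2, 1, 0, 1, 0, 0, 0, 0, 2, 1, 0, 1, 0, 0, 0, 0, 2, 1, 0, 0, 0, 0, 0, 0, 3, 2, 1, 0, 0, 0, 1, 0, 0, 0, 1]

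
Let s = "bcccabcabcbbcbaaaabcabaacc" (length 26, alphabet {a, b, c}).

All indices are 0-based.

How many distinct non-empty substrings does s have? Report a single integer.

rank | idx | suffix
   0 |  14 | aaaabcabaacc
   1 |  15 | aaabcabaacc
   2 |  16 | aabcabaacc
   3 |  22 | aacc
   4 |  20 | abaacc
   5 |  17 | abcabaacc
   6 |   4 | abcabcbbcbaaaabcabaacc
   7 |   7 | abcbbcbaaaabcabaacc
   8 |  23 | acc
   9 |  13 | baaaabcabaacc
  10 |  21 | baacc
  11 |  10 | bbcbaaaabcabaacc
  12 |  18 | bcabaacc
  13 |   5 | bcabcbbcbaaaabcabaacc
  14 |  11 | bcbaaaabcabaacc
  15 |   8 | bcbbcbaaaabcabaacc
  16 |   0 | bcccabcabcbbcbaaaabcabaacc
  17 |  25 | c
  18 |  19 | cabaacc
  19 |   3 | cabcabcbbcbaaaabcabaacc
  20 |   6 | cabcbbcbaaaabcabaacc
  21 |  12 | cbaaaabcabaacc
  22 |   9 | cbbcbaaaabcabaacc
  23 |  24 | cc
  24 |   2 | ccabcabcbbcbaaaabcabaacc
  25 |   1 | cccabcabcbbcbaaaabcabaacc

SA = [14, 15, 16, 22, 20, 17, 4, 7, 23, 13, 21, 10, 18, 5, 11, 8, 0, 25, 19, 3, 6, 12, 9, 24, 2, 1]
rank  pair      lcp
   1  s[14:],s[15:]  3  'aaa'
   2  s[15:],s[16:]  2  'aa'
   3  s[16:],s[22:]  2  'aa'
   4  s[22:],s[20:]  1  'a'
   5  s[20:],s[17:]  2  'ab'
   6  s[17:],s[4:]  5  'abcab'
   7  s[4:],s[7:]  3  'abc'
   8  s[7:],s[23:]  1  'a'
   9  s[23:],s[13:]  0  ''
  10  s[13:],s[21:]  3  'baa'
  11  s[21:],s[10:]  1  'b'
  12  s[10:],s[18:]  1  'b'
  13  s[18:],s[5:]  4  'bcab'
  14  s[5:],s[11:]  2  'bc'
  15  s[11:],s[8:]  3  'bcb'
  16  s[8:],s[0:]  2  'bc'
  17  s[0:],s[25:]  0  ''
  18  s[25:],s[19:]  1  'c'
  19  s[19:],s[3:]  3  'cab'
  20  s[3:],s[6:]  4  'cabc'
  21  s[6:],s[12:]  1  'c'
  22  s[12:],s[9:]  2  'cb'
  23  s[9:],s[24:]  1  'c'
  24  s[24:],s[2:]  2  'cc'
  25  s[2:],s[1:]  2  'cc'

n(n+1)/2 = 26·27/2 = 351
Σ LCP = 0 + 3 + 2 + 2 + 1 + 2 + 5 + 3 + 1 + 0 + 3 + 1 + 1 + 4 + 2 + 3 + 2 + 0 + 1 + 3 + 4 + 1 + 2 + 1 + 2 + 2 = 51
distinct = 351 − 51 = 300

300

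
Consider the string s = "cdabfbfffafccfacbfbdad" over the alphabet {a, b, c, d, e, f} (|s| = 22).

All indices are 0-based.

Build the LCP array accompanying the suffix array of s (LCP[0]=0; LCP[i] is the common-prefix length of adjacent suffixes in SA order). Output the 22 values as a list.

rank→(start, suffix):
  0 → (2, 'abfbfffafccfacbfbdad')
  1 → (14, 'acbfbdad')
  2 → (20, 'ad')
  3 → (9, 'afccfacbfbdad')
  4 → (18, 'bdad')
  5 → (16, 'bfbdad')
  6 → (3, 'bfbfffafccfacbfbdad')
  7 → (5, 'bfffafccfacbfbdad')
  8 → (15, 'cbfbdad')
  9 → (11, 'ccfacbfbdad')
  10 → (0, 'cdabfbfffafccfacbfbdad')
  11 → (12, 'cfacbfbdad')
  12 → (21, 'd')
  13 → (1, 'dabfbfffafccfacbfbdad')
  14 → (19, 'dad')
  15 → (13, 'facbfbdad')
  16 → (8, 'fafccfacbfbdad')
  17 → (17, 'fbdad')
  18 → (4, 'fbfffafccfacbfbdad')
  19 → (10, 'fccfacbfbdad')
  20 → (7, 'ffafccfacbfbdad')
  21 → (6, 'fffafccfacbfbdad')

SA = [2, 14, 20, 9, 18, 16, 3, 5, 15, 11, 0, 12, 21, 1, 19, 13, 8, 17, 4, 10, 7, 6]
i: (SA[i-1],SA[i]) lcp shared
  1: (2,14) 1 'a'
  2: (14,20) 1 'a'
  3: (20,9) 1 'a'
  4: (9,18) 0 ''
  5: (18,16) 1 'b'
  6: (16,3) 3 'bfb'
  7: (3,5) 2 'bf'
  8: (5,15) 0 ''
  9: (15,11) 1 'c'
  10: (11,0) 1 'c'
  11: (0,12) 1 'c'
  12: (12,21) 0 ''
  13: (21,1) 1 'd'
  14: (1,19) 2 'da'
  15: (19,13) 0 ''
  16: (13,8) 2 'fa'
  17: (8,17) 1 'f'
  18: (17,4) 2 'fb'
  19: (4,10) 1 'f'
  20: (10,7) 1 'f'
  21: (7,6) 2 'ff'

[0, 1, 1, 1, 0, 1, 3, 2, 0, 1, 1, 1, 0, 1, 2, 0, 2, 1, 2, 1, 1, 2]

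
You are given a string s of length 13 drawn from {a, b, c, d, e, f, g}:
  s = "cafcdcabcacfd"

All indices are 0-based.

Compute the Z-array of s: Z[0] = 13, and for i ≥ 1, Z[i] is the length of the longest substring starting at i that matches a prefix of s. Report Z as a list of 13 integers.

Z[0]=13
i=1: fresh scan; Z[1]=0
i=2: fresh scan; Z[2]=0
i=3: fresh scan; Z[3]=1 extend→box=[3,4)
i=4: fresh scan; Z[4]=0
i=5: fresh scan; Z[5]=2 extend→box=[5,7)
i=6: min(r-i=1, Z[1]=0)=0; Z[6]=0
i=7: fresh scan; Z[7]=0
i=8: fresh scan; Z[8]=2 extend→box=[8,10)
i=9: min(r-i=1, Z[1]=0)=0; Z[9]=0
i=10: fresh scan; Z[10]=1 extend→box=[10,11)
i=11: fresh scan; Z[11]=0
i=12: fresh scan; Z[12]=0

[13, 0, 0, 1, 0, 2, 0, 0, 2, 0, 1, 0, 0]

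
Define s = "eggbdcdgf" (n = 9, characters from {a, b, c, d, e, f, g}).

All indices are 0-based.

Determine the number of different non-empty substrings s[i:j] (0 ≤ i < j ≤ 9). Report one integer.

rank | idx | suffix
   0 |   3 | bdcdgf
   1 |   5 | cdgf
   2 |   4 | dcdgf
   3 |   6 | dgf
   4 |   0 | eggbdcdgf
   5 |   8 | f
   6 |   2 | gbdcdgf
   7 |   7 | gf
   8 |   1 | ggbdcdgf

SA = [3, 5, 4, 6, 0, 8, 2, 7, 1]
rank  pair      lcp
   1  s[3:],s[5:]  0  ''
   2  s[5:],s[4:]  0  ''
   3  s[4:],s[6:]  1  'd'
   4  s[6:],s[0:]  0  ''
   5  s[0:],s[8:]  0  ''
   6  s[8:],s[2:]  0  ''
   7  s[2:],s[7:]  1  'g'
   8  s[7:],s[1:]  1  'g'

n(n+1)/2 = 9·10/2 = 45
Σ LCP = 0 + 0 + 0 + 1 + 0 + 0 + 0 + 1 + 1 = 3
distinct = 45 − 3 = 42

42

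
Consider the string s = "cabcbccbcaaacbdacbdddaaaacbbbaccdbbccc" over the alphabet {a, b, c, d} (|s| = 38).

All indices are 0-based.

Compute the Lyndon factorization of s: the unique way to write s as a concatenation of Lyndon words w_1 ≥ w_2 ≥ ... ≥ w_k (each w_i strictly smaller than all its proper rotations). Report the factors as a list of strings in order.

["c", "abcbccbc", "aaacbdacbddd", "aaaacbbbaccdbbccc"]

emit factor 1: 'c' (i=0, period=1)
emit factor 2: 'abcbccbc' (i=1, period=8)
emit factor 3: 'aaacbdacbddd' (i=9, period=12)
emit factor 4: 'aaaacbbbaccdbbccc' (i=21, period=17)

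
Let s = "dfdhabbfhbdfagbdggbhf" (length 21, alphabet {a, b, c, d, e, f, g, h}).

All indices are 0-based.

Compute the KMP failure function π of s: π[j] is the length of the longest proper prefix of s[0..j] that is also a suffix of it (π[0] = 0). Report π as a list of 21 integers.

[0, 0, 1, 0, 0, 0, 0, 0, 0, 0, 1, 2, 0, 0, 0, 1, 0, 0, 0, 0, 0]

π[0] = 0
j=1 s[j]='f': π[1]=0 (border '')
j=2 s[j]='d': π[2]=1 (border 'd')
j=3 s[j]='h': k: 1→0; π[3]=0 (border '')
j=4 s[j]='a': π[4]=0 (border '')
j=5 s[j]='b': π[5]=0 (border '')
j=6 s[j]='b': π[6]=0 (border '')
j=7 s[j]='f': π[7]=0 (border '')
j=8 s[j]='h': π[8]=0 (border '')
j=9 s[j]='b': π[9]=0 (border '')
j=10 s[j]='d': π[10]=1 (border 'd')
j=11 s[j]='f': π[11]=2 (border 'df')
j=12 s[j]='a': k: 2→0; π[12]=0 (border '')
j=13 s[j]='g': π[13]=0 (border '')
j=14 s[j]='b': π[14]=0 (border '')
j=15 s[j]='d': π[15]=1 (border 'd')
j=16 s[j]='g': k: 1→0; π[16]=0 (border '')
j=17 s[j]='g': π[17]=0 (border '')
j=18 s[j]='b': π[18]=0 (border '')
j=19 s[j]='h': π[19]=0 (border '')
j=20 s[j]='f': π[20]=0 (border '')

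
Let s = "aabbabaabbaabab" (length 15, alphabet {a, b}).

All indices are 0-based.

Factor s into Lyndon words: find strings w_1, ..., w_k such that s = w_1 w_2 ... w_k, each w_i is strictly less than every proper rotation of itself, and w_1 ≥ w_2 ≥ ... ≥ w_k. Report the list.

["aabbab", "aabb", "aabab"]

emit factor 1: 'aabbab' (i=0, period=6)
emit factor 2: 'aabb' (i=6, period=4)
emit factor 3: 'aabab' (i=10, period=5)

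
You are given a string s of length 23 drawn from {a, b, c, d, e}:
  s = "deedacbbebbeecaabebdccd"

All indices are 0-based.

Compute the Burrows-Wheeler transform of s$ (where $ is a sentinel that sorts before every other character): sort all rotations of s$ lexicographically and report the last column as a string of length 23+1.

rank  rotation                  last
    0  $deedacbbebbeecaabebdccd  d
    1  aabebdccd$deedacbbebbeec  c
    2  abebdccd$deedacbbebbeeca  a
    3  acbbebbeecaabebdccd$deed  d
    4  bbebbeecaabebdccd$deedac  c
    5  bbeecaabebdccd$deedacbbe  e
    6  bdccd$deedacbbebbeecaabe  e
    7  bebbeecaabebdccd$deedacb  b
    8  bebdccd$deedacbbebbeecaa  a
    9  beecaabebdccd$deedacbbeb  b
   10  caabebdccd$deedacbbebbee  e
   11  cbbebbeecaabebdccd$deeda  a
   12  ccd$deedacbbebbeecaabebd  d
   13  cd$deedacbbebbeecaabebdc  c
   14  d$deedacbbebbeecaabebdcc  c
   15  dacbbebbeecaabebdccd$dee  e
   16  dccd$deedacbbebbeecaabeb  b
   17  deedacbbebbeecaabebdccd$  $
   18  ebbeecaabebdccd$deedacbb  b
   19  ebdccd$deedacbbebbeecaab  b
   20  ecaabebdccd$deedacbbebbe  e
   21  edacbbebbeecaabebdccd$de  e
   22  eecaabebdccd$deedacbbebb  b
   23  eedacbbebbeecaabebdccd$d  d

dcadceebabeadcceb$bbeebd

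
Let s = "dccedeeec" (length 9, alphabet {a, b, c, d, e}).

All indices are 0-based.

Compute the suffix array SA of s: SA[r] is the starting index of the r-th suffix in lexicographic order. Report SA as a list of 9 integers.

[8, 1, 2, 0, 4, 7, 3, 6, 5]

rank→(start, suffix):
  0 → (8, 'c')
  1 → (1, 'ccedeeec')
  2 → (2, 'cedeeec')
  3 → (0, 'dccedeeec')
  4 → (4, 'deeec')
  5 → (7, 'ec')
  6 → (3, 'edeeec')
  7 → (6, 'eec')
  8 → (5, 'eeec')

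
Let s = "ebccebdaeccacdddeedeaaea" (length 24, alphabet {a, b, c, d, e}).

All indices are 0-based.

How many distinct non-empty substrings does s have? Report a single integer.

275

rank→(start, suffix):
  0 → (23, 'a')
  1 → (20, 'aaea')
  2 → (11, 'acdddeedeaaea')
  3 → (21, 'aea')
  4 → (7, 'aeccacdddeedeaaea')
  5 → (1, 'bccebdaeccacdddeedeaaea')
  6 → (5, 'bdaeccacdddeedeaaea')
  7 → (10, 'cacdddeedeaaea')
  8 → (9, 'ccacdddeedeaaea')
  9 → (2, 'ccebdaeccacdddeedeaaea')
  10 → (12, 'cdddeedeaaea')
  11 → (3, 'cebdaeccacdddeedeaaea')
  12 → (6, 'daeccacdddeedeaaea')
  13 → (13, 'dddeedeaaea')
  14 → (14, 'ddeedeaaea')
  15 → (18, 'deaaea')
  16 → (15, 'deedeaaea')
  17 → (22, 'ea')
  18 → (19, 'eaaea')
  19 → (0, 'ebccebdaeccacdddeedeaaea')
  20 → (4, 'ebdaeccacdddeedeaaea')
  21 → (8, 'eccacdddeedeaaea')
  22 → (17, 'edeaaea')
  23 → (16, 'eedeaaea')

SA = [23, 20, 11, 21, 7, 1, 5, 10, 9, 2, 12, 3, 6, 13, 14, 18, 15, 22, 19, 0, 4, 8, 17, 16]
rank  pair      lcp
   1  s[23:],s[20:]  1  'a'
   2  s[20:],s[11:]  1  'a'
   3  s[11:],s[21:]  1  'a'
   4  s[21:],s[7:]  2  'ae'
   5  s[7:],s[1:]  0  ''
   6  s[1:],s[5:]  1  'b'
   7  s[5:],s[10:]  0  ''
   8  s[10:],s[9:]  1  'c'
   9  s[9:],s[2:]  2  'cc'
  10  s[2:],s[12:]  1  'c'
  11  s[12:],s[3:]  1  'c'
  12  s[3:],s[6:]  0  ''
  13  s[6:],s[13:]  1  'd'
  14  s[13:],s[14:]  2  'dd'
  15  s[14:],s[18:]  1  'd'
  16  s[18:],s[15:]  2  'de'
  17  s[15:],s[22:]  0  ''
  18  s[22:],s[19:]  2  'ea'
  19  s[19:],s[0:]  1  'e'
  20  s[0:],s[4:]  2  'eb'
  21  s[4:],s[8:]  1  'e'
  22  s[8:],s[17:]  1  'e'
  23  s[17:],s[16:]  1  'e'

n(n+1)/2 = 24·25/2 = 300
Σ LCP = 0 + 1 + 1 + 1 + 2 + 0 + 1 + 0 + 1 + 2 + 1 + 1 + 0 + 1 + 2 + 1 + 2 + 0 + 2 + 1 + 2 + 1 + 1 + 1 = 25
distinct = 300 − 25 = 275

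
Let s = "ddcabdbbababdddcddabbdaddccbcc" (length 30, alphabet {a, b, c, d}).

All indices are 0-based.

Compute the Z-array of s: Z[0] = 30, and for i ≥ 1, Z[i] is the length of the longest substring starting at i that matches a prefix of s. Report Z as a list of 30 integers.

Z[0]=30
i=1: outside box; Z[1]=1 grow→box=[1,2)
i=2: outside box; Z[2]=0
i=3: outside box; Z[3]=0
i=4: outside box; Z[4]=0
i=5: outside box; Z[5]=1 grow→box=[5,6)
i=6: outside box; Z[6]=0
i=7: outside box; Z[7]=0
i=8: outside box; Z[8]=0
i=9: outside box; Z[9]=0
i=10: outside box; Z[10]=0
i=11: outside box; Z[11]=0
i=12: outside box; Z[12]=2 grow→box=[12,14)
i=13: min(r-i=1, Z[1]=1)=1; Z[13]=3 grow→box=[13,16)
i=14: min(r-i=2, Z[1]=1)=1; Z[14]=1
i=15: min(r-i=1, Z[2]=0)=0; Z[15]=0
i=16: outside box; Z[16]=2 grow→box=[16,18)
i=17: min(r-i=1, Z[1]=1)=1; Z[17]=1
i=18: outside box; Z[18]=0
i=19: outside box; Z[19]=0
i=20: outside box; Z[20]=0
i=21: outside box; Z[21]=1 grow→box=[21,22)
i=22: outside box; Z[22]=0
i=23: outside box; Z[23]=3 grow→box=[23,26)
i=24: min(r-i=2, Z[1]=1)=1; Z[24]=1
i=25: min(r-i=1, Z[2]=0)=0; Z[25]=0
i=26: outside box; Z[26]=0
i=27: outside box; Z[27]=0
i=28: outside box; Z[28]=0
i=29: outside box; Z[29]=0

[30, 1, 0, 0, 0, 1, 0, 0, 0, 0, 0, 0, 2, 3, 1, 0, 2, 1, 0, 0, 0, 1, 0, 3, 1, 0, 0, 0, 0, 0]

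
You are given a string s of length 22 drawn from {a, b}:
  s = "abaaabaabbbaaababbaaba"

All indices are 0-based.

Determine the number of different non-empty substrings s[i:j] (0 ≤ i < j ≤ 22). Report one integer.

rank | idx | suffix
   0 |  21 | a
   1 |   2 | aaabaabbbaaababbaaba
   2 |  11 | aaababbaaba
   3 |  18 | aaba
   4 |   3 | aabaabbbaaababbaaba
   5 |  12 | aababbaaba
   6 |   6 | aabbbaaababbaaba
   7 |  19 | aba
   8 |   0 | abaaabaabbbaaababbaaba
   9 |   4 | abaabbbaaababbaaba
  10 |  13 | ababbaaba
  11 |  15 | abbaaba
  12 |   7 | abbbaaababbaaba
  13 |  20 | ba
  14 |   1 | baaabaabbbaaababbaaba
  15 |  10 | baaababbaaba
  16 |  17 | baaba
  17 |   5 | baabbbaaababbaaba
  18 |  14 | babbaaba
  19 |   9 | bbaaababbaaba
  20 |  16 | bbaaba
  21 |   8 | bbbaaababbaaba

SA = [21, 2, 11, 18, 3, 12, 6, 19, 0, 4, 13, 15, 7, 20, 1, 10, 17, 5, 14, 9, 16, 8]
[i] adj suffixes → lcp
  [1] 21/2 → 1 ('a')
  [2] 2/11 → 5 ('aaaba')
  [3] 11/18 → 2 ('aa')
  [4] 18/3 → 4 ('aaba')
  [5] 3/12 → 4 ('aaba')
  [6] 12/6 → 3 ('aab')
  [7] 6/19 → 1 ('a')
  [8] 19/0 → 3 ('aba')
  [9] 0/4 → 4 ('abaa')
  [10] 4/13 → 3 ('aba')
  [11] 13/15 → 2 ('ab')
  [12] 15/7 → 3 ('abb')
  [13] 7/20 → 0 ('')
  [14] 20/1 → 2 ('ba')
  [15] 1/10 → 6 ('baaaba')
  [16] 10/17 → 3 ('baa')
  [17] 17/5 → 4 ('baab')
  [18] 5/14 → 2 ('ba')
  [19] 14/9 → 1 ('b')
  [20] 9/16 → 4 ('bbaa')
  [21] 16/8 → 2 ('bb')

n(n+1)/2 = 22·23/2 = 253
Σ LCP = 0 + 1 + 5 + 2 + 4 + 4 + 3 + 1 + 3 + 4 + 3 + 2 + 3 + 0 + 2 + 6 + 3 + 4 + 2 + 1 + 4 + 2 = 59
distinct = 253 − 59 = 194

194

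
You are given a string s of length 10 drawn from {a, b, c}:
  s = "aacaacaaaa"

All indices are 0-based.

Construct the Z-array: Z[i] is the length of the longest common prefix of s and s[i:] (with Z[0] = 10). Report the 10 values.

[10, 1, 0, 5, 1, 0, 2, 2, 2, 1]

Z[0]=10
i=1: i≥r, start 0; Z[1]=1 scan→box=[1,2)
i=2: i≥r, start 0; Z[2]=0
i=3: i≥r, start 0; Z[3]=5 scan→box=[3,8)
i=4: min(r-i=4, Z[1]=1)=1; Z[4]=1
i=5: min(r-i=3, Z[2]=0)=0; Z[5]=0
i=6: min(r-i=2, Z[3]=5)=2; Z[6]=2
i=7: min(r-i=1, Z[4]=1)=1; Z[7]=2 scan→box=[7,9)
i=8: min(r-i=1, Z[1]=1)=1; Z[8]=2 scan→box=[8,10)
i=9: min(r-i=1, Z[1]=1)=1; Z[9]=1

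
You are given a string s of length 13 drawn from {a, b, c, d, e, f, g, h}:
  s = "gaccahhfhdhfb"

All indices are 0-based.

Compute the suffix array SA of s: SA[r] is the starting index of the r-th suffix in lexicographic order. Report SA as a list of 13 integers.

[1, 4, 12, 3, 2, 9, 11, 7, 0, 8, 10, 6, 5]

sorted suffixes:
  #0 SA[0]=1  'accahhfhdhfb'
  #1 SA[1]=4  'ahhfhdhfb'
  #2 SA[2]=12  'b'
  #3 SA[3]=3  'cahhfhdhfb'
  #4 SA[4]=2  'ccahhfhdhfb'
  #5 SA[5]=9  'dhfb'
  #6 SA[6]=11  'fb'
  #7 SA[7]=7  'fhdhfb'
  #8 SA[8]=0  'gaccahhfhdhfb'
  #9 SA[9]=8  'hdhfb'
  #10 SA[10]=10  'hfb'
  #11 SA[11]=6  'hfhdhfb'
  #12 SA[12]=5  'hhfhdhfb'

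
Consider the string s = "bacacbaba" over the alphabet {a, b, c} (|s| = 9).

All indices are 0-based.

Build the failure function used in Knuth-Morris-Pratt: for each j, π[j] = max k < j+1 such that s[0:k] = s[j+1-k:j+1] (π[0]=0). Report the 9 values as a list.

[0, 0, 0, 0, 0, 1, 2, 1, 2]

π[0] = 0
j=1 s[j]='a': π[1]=0 (border '')
j=2 s[j]='c': π[2]=0 (border '')
j=3 s[j]='a': π[3]=0 (border '')
j=4 s[j]='c': π[4]=0 (border '')
j=5 s[j]='b': π[5]=1 (border 'b')
j=6 s[j]='a': π[6]=2 (border 'ba')
j=7 s[j]='b': k: 2→0; π[7]=1 (border 'b')
j=8 s[j]='a': π[8]=2 (border 'ba')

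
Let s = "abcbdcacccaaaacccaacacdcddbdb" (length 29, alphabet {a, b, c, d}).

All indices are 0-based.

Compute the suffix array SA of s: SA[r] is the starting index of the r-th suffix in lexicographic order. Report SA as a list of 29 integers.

rank→(start, suffix):
  0 → (10, 'aaaacccaacacdcddbdb')
  1 → (11, 'aaacccaacacdcddbdb')
  2 → (17, 'aacacdcddbdb')
  3 → (12, 'aacccaacacdcddbdb')
  4 → (0, 'abcbdcacccaaaacccaacacdcddbdb')
  5 → (18, 'acacdcddbdb')
  6 → (6, 'acccaaaacccaacacdcddbdb')
  7 → (13, 'acccaacacdcddbdb')
  8 → (20, 'acdcddbdb')
  9 → (28, 'b')
  10 → (1, 'bcbdcacccaaaacccaacacdcddbdb')
  11 → (26, 'bdb')
  12 → (3, 'bdcacccaaaacccaacacdcddbdb')
  13 → (9, 'caaaacccaacacdcddbdb')
  14 → (16, 'caacacdcddbdb')
  15 → (5, 'cacccaaaacccaacacdcddbdb')
  16 → (19, 'cacdcddbdb')
  17 → (2, 'cbdcacccaaaacccaacacdcddbdb')
  18 → (8, 'ccaaaacccaacacdcddbdb')
  19 → (15, 'ccaacacdcddbdb')
  20 → (7, 'cccaaaacccaacacdcddbdb')
  21 → (14, 'cccaacacdcddbdb')
  22 → (21, 'cdcddbdb')
  23 → (23, 'cddbdb')
  24 → (27, 'db')
  25 → (25, 'dbdb')
  26 → (4, 'dcacccaaaacccaacacdcddbdb')
  27 → (22, 'dcddbdb')
  28 → (24, 'ddbdb')

[10, 11, 17, 12, 0, 18, 6, 13, 20, 28, 1, 26, 3, 9, 16, 5, 19, 2, 8, 15, 7, 14, 21, 23, 27, 25, 4, 22, 24]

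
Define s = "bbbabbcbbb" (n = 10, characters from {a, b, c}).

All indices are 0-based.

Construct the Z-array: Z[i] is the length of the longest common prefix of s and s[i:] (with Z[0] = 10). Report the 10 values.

[10, 2, 1, 0, 2, 1, 0, 3, 2, 1]

Z[0]=10
i=1: outside box; Z[1]=2 grow→box=[1,3)
i=2: min(r-i=1, Z[1]=2)=1; Z[2]=1
i=3: outside box; Z[3]=0
i=4: outside box; Z[4]=2 grow→box=[4,6)
i=5: min(r-i=1, Z[1]=2)=1; Z[5]=1
i=6: outside box; Z[6]=0
i=7: outside box; Z[7]=3 grow→box=[7,10)
i=8: min(r-i=2, Z[1]=2)=2; Z[8]=2
i=9: min(r-i=1, Z[2]=1)=1; Z[9]=1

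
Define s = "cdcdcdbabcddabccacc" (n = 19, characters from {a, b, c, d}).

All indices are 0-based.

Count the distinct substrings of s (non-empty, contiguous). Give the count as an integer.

rank | idx | suffix
   0 |  12 | abccacc
   1 |   7 | abcddabccacc
   2 |  16 | acc
   3 |   6 | babcddabccacc
   4 |  13 | bccacc
   5 |   8 | bcddabccacc
   6 |  18 | c
   7 |  15 | cacc
   8 |  17 | cc
   9 |  14 | ccacc
  10 |   4 | cdbabcddabccacc
  11 |   2 | cdcdbabcddabccacc
  12 |   0 | cdcdcdbabcddabccacc
  13 |   9 | cddabccacc
  14 |  11 | dabccacc
  15 |   5 | dbabcddabccacc
  16 |   3 | dcdbabcddabccacc
  17 |   1 | dcdcdbabcddabccacc
  18 |  10 | ddabccacc

SA = [12, 7, 16, 6, 13, 8, 18, 15, 17, 14, 4, 2, 0, 9, 11, 5, 3, 1, 10]
i: (SA[i-1],SA[i]) lcp shared
  1: (12,7) 3 'abc'
  2: (7,16) 1 'a'
  3: (16,6) 0 ''
  4: (6,13) 1 'b'
  5: (13,8) 2 'bc'
  6: (8,18) 0 ''
  7: (18,15) 1 'c'
  8: (15,17) 1 'c'
  9: (17,14) 2 'cc'
  10: (14,4) 1 'c'
  11: (4,2) 2 'cd'
  12: (2,0) 4 'cdcd'
  13: (0,9) 2 'cd'
  14: (9,11) 0 ''
  15: (11,5) 1 'd'
  16: (5,3) 1 'd'
  17: (3,1) 3 'dcd'
  18: (1,10) 1 'd'

n(n+1)/2 = 19·20/2 = 190
Σ LCP = 0 + 3 + 1 + 0 + 1 + 2 + 0 + 1 + 1 + 2 + 1 + 2 + 4 + 2 + 0 + 1 + 1 + 3 + 1 = 26
distinct = 190 − 26 = 164

164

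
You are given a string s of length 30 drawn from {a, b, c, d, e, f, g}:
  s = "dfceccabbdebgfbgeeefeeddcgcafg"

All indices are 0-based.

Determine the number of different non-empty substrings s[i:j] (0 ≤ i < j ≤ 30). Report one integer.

rank | idx | suffix
   0 |   6 | abbdebgfbgeeefeeddcgcafg
   1 |  27 | afg
   2 |   7 | bbdebgfbgeeefeeddcgcafg
   3 |   8 | bdebgfbgeeefeeddcgcafg
   4 |  14 | bgeeefeeddcgcafg
   5 |  11 | bgfbgeeefeeddcgcafg
   6 |   5 | cabbdebgfbgeeefeeddcgcafg
   7 |  26 | cafg
   8 |   4 | ccabbdebgfbgeeefeeddcgcafg
   9 |   2 | ceccabbdebgfbgeeefeeddcgcafg
  10 |  24 | cgcafg
  11 |  23 | dcgcafg
  12 |  22 | ddcgcafg
  13 |   9 | debgfbgeeefeeddcgcafg
  14 |   0 | dfceccabbdebgfbgeeefeeddcgcafg
  15 |  10 | ebgfbgeeefeeddcgcafg
  16 |   3 | eccabbdebgfbgeeefeeddcgcafg
  17 |  21 | eddcgcafg
  18 |  20 | eeddcgcafg
  19 |  16 | eeefeeddcgcafg
  20 |  17 | eefeeddcgcafg
  21 |  18 | efeeddcgcafg
  22 |  13 | fbgeeefeeddcgcafg
  23 |   1 | fceccabbdebgfbgeeefeeddcgcafg
  24 |  19 | feeddcgcafg
  25 |  28 | fg
  26 |  29 | g
  27 |  25 | gcafg
  28 |  15 | geeefeeddcgcafg
  29 |  12 | gfbgeeefeeddcgcafg

SA = [6, 27, 7, 8, 14, 11, 5, 26, 4, 2, 24, 23, 22, 9, 0, 10, 3, 21, 20, 16, 17, 18, 13, 1, 19, 28, 29, 25, 15, 12]
i: (SA[i-1],SA[i]) lcp shared
  1: (6,27) 1 'a'
  2: (27,7) 0 ''
  3: (7,8) 1 'b'
  4: (8,14) 1 'b'
  5: (14,11) 2 'bg'
  6: (11,5) 0 ''
  7: (5,26) 2 'ca'
  8: (26,4) 1 'c'
  9: (4,2) 1 'c'
  10: (2,24) 1 'c'
  11: (24,23) 0 ''
  12: (23,22) 1 'd'
  13: (22,9) 1 'd'
  14: (9,0) 1 'd'
  15: (0,10) 0 ''
  16: (10,3) 1 'e'
  17: (3,21) 1 'e'
  18: (21,20) 1 'e'
  19: (20,16) 2 'ee'
  20: (16,17) 2 'ee'
  21: (17,18) 1 'e'
  22: (18,13) 0 ''
  23: (13,1) 1 'f'
  24: (1,19) 1 'f'
  25: (19,28) 1 'f'
  26: (28,29) 0 ''
  27: (29,25) 1 'g'
  28: (25,15) 1 'g'
  29: (15,12) 1 'g'

n(n+1)/2 = 30·31/2 = 465
Σ LCP = 0 + 1 + 0 + 1 + 1 + 2 + 0 + 2 + 1 + 1 + 1 + 0 + 1 + 1 + 1 + 0 + 1 + 1 + 1 + 2 + 2 + 1 + 0 + 1 + 1 + 1 + 0 + 1 + 1 + 1 = 27
distinct = 465 − 27 = 438

438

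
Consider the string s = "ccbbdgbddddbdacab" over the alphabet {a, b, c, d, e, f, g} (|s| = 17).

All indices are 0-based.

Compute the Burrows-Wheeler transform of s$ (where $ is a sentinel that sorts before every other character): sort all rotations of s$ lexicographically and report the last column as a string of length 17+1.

rank  rotation            last
    0  $ccbbdgbddddbdacab  b
    1  ab$ccbbdgbddddbdac  c
    2  acab$ccbbdgbddddbd  d
    3  b$ccbbdgbddddbdaca  a
    4  bbdgbddddbdacab$cc  c
    5  bdacab$ccbbdgbdddd  d
    6  bddddbdacab$ccbbdg  g
    7  bdgbddddbdacab$ccb  b
    8  cab$ccbbdgbddddbda  a
    9  cbbdgbddddbdacab$c  c
   10  ccbbdgbddddbdacab$  $
   11  dacab$ccbbdgbddddb  b
   12  dbdacab$ccbbdgbddd  d
   13  ddbdacab$ccbbdgbdd  d
   14  dddbdacab$ccbbdgbd  d
   15  ddddbdacab$ccbbdgb  b
   16  dgbddddbdacab$ccbb  b
   17  gbddddbdacab$ccbbd  d

bcdacdgbac$bdddbbd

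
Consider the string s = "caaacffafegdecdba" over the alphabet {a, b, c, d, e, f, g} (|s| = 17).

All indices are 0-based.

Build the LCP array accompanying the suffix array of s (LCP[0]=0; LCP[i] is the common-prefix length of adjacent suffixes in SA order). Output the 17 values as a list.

sorted suffixes:
  #0 SA[0]=16  'a'
  #1 SA[1]=1  'aaacffafegdecdba'
  #2 SA[2]=2  'aacffafegdecdba'
  #3 SA[3]=3  'acffafegdecdba'
  #4 SA[4]=7  'afegdecdba'
  #5 SA[5]=15  'ba'
  #6 SA[6]=0  'caaacffafegdecdba'
  #7 SA[7]=13  'cdba'
  #8 SA[8]=4  'cffafegdecdba'
  #9 SA[9]=14  'dba'
  #10 SA[10]=11  'decdba'
  #11 SA[11]=12  'ecdba'
  #12 SA[12]=9  'egdecdba'
  #13 SA[13]=6  'fafegdecdba'
  #14 SA[14]=8  'fegdecdba'
  #15 SA[15]=5  'ffafegdecdba'
  #16 SA[16]=10  'gdecdba'

SA = [16, 1, 2, 3, 7, 15, 0, 13, 4, 14, 11, 12, 9, 6, 8, 5, 10]
[i] adj suffixes → lcp
  [1] 16/1 → 1 ('a')
  [2] 1/2 → 2 ('aa')
  [3] 2/3 → 1 ('a')
  [4] 3/7 → 1 ('a')
  [5] 7/15 → 0 ('')
  [6] 15/0 → 0 ('')
  [7] 0/13 → 1 ('c')
  [8] 13/4 → 1 ('c')
  [9] 4/14 → 0 ('')
  [10] 14/11 → 1 ('d')
  [11] 11/12 → 0 ('')
  [12] 12/9 → 1 ('e')
  [13] 9/6 → 0 ('')
  [14] 6/8 → 1 ('f')
  [15] 8/5 → 1 ('f')
  [16] 5/10 → 0 ('')

[0, 1, 2, 1, 1, 0, 0, 1, 1, 0, 1, 0, 1, 0, 1, 1, 0]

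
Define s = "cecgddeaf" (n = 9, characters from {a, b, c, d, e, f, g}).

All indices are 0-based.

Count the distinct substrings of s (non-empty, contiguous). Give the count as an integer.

rank | idx | suffix
   0 |   7 | af
   1 |   0 | cecgddeaf
   2 |   2 | cgddeaf
   3 |   4 | ddeaf
   4 |   5 | deaf
   5 |   6 | eaf
   6 |   1 | ecgddeaf
   7 |   8 | f
   8 |   3 | gddeaf

SA = [7, 0, 2, 4, 5, 6, 1, 8, 3]
i: (SA[i-1],SA[i]) lcp shared
  1: (7,0) 0 ''
  2: (0,2) 1 'c'
  3: (2,4) 0 ''
  4: (4,5) 1 'd'
  5: (5,6) 0 ''
  6: (6,1) 1 'e'
  7: (1,8) 0 ''
  8: (8,3) 0 ''

n(n+1)/2 = 9·10/2 = 45
Σ LCP = 0 + 0 + 1 + 0 + 1 + 0 + 1 + 0 + 0 = 3
distinct = 45 − 3 = 42

42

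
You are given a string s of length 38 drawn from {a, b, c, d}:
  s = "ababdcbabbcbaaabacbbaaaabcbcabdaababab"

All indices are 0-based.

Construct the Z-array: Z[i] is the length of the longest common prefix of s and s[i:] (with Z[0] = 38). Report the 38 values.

Z[0]=38
i=1: i≥r, start 0; Z[1]=0
i=2: i≥r, start 0; Z[2]=2 scan→box=[2,4)
i=3: min(r-i=1, Z[1]=0)=0; Z[3]=0
i=4: i≥r, start 0; Z[4]=0
i=5: i≥r, start 0; Z[5]=0
i=6: i≥r, start 0; Z[6]=0
i=7: i≥r, start 0; Z[7]=2 scan→box=[7,9)
i=8: min(r-i=1, Z[1]=0)=0; Z[8]=0
i=9: i≥r, start 0; Z[9]=0
i=10: i≥r, start 0; Z[10]=0
i=11: i≥r, start 0; Z[11]=0
i=12: i≥r, start 0; Z[12]=1 scan→box=[12,13)
i=13: i≥r, start 0; Z[13]=1 scan→box=[13,14)
i=14: i≥r, start 0; Z[14]=3 scan→box=[14,17)
i=15: min(r-i=2, Z[1]=0)=0; Z[15]=0
i=16: min(r-i=1, Z[2]=2)=1; Z[16]=1
i=17: i≥r, start 0; Z[17]=0
i=18: i≥r, start 0; Z[18]=0
i=19: i≥r, start 0; Z[19]=0
i=20: i≥r, start 0; Z[20]=1 scan→box=[20,21)
i=21: i≥r, start 0; Z[21]=1 scan→box=[21,22)
i=22: i≥r, start 0; Z[22]=1 scan→box=[22,23)
i=23: i≥r, start 0; Z[23]=2 scan→box=[23,25)
i=24: min(r-i=1, Z[1]=0)=0; Z[24]=0
i=25: i≥r, start 0; Z[25]=0
i=26: i≥r, start 0; Z[26]=0
i=27: i≥r, start 0; Z[27]=0
i=28: i≥r, start 0; Z[28]=2 scan→box=[28,30)
i=29: min(r-i=1, Z[1]=0)=0; Z[29]=0
i=30: i≥r, start 0; Z[30]=0
i=31: i≥r, start 0; Z[31]=1 scan→box=[31,32)
i=32: i≥r, start 0; Z[32]=4 scan→box=[32,36)
i=33: min(r-i=3, Z[1]=0)=0; Z[33]=0
i=34: min(r-i=2, Z[2]=2)=2; Z[34]=4 scan→box=[34,38)
i=35: min(r-i=3, Z[1]=0)=0; Z[35]=0
i=36: min(r-i=2, Z[2]=2)=2; Z[36]=2
i=37: min(r-i=1, Z[3]=0)=0; Z[37]=0

[38, 0, 2, 0, 0, 0, 0, 2, 0, 0, 0, 0, 1, 1, 3, 0, 1, 0, 0, 0, 1, 1, 1, 2, 0, 0, 0, 0, 2, 0, 0, 1, 4, 0, 4, 0, 2, 0]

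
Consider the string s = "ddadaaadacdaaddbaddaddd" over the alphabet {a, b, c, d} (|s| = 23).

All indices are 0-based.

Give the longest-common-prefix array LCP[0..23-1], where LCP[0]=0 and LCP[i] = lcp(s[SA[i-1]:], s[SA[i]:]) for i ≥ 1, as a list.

rank→(start, suffix):
  0 → (4, 'aaadacdaaddbaddaddd')
  1 → (5, 'aadacdaaddbaddaddd')
  2 → (11, 'aaddbaddaddd')
  3 → (8, 'acdaaddbaddaddd')
  4 → (2, 'adaaadacdaaddbaddaddd')
  5 → (6, 'adacdaaddbaddaddd')
  6 → (16, 'addaddd')
  7 → (12, 'addbaddaddd')
  8 → (19, 'addd')
  9 → (15, 'baddaddd')
  10 → (9, 'cdaaddbaddaddd')
  11 → (22, 'd')
  12 → (3, 'daaadacdaaddbaddaddd')
  13 → (10, 'daaddbaddaddd')
  14 → (7, 'dacdaaddbaddaddd')
  15 → (1, 'dadaaadacdaaddbaddaddd')
  16 → (18, 'daddd')
  17 → (14, 'dbaddaddd')
  18 → (21, 'dd')
  19 → (0, 'ddadaaadacdaaddbaddaddd')
  20 → (17, 'ddaddd')
  21 → (13, 'ddbaddaddd')
  22 → (20, 'ddd')

SA = [4, 5, 11, 8, 2, 6, 16, 12, 19, 15, 9, 22, 3, 10, 7, 1, 18, 14, 21, 0, 17, 13, 20]
rank  pair      lcp
   1  s[4:],s[5:]  2  'aa'
   2  s[5:],s[11:]  3  'aad'
   3  s[11:],s[8:]  1  'a'
   4  s[8:],s[2:]  1  'a'
   5  s[2:],s[6:]  3  'ada'
   6  s[6:],s[16:]  2  'ad'
   7  s[16:],s[12:]  3  'add'
   8  s[12:],s[19:]  3  'add'
   9  s[19:],s[15:]  0  ''
  10  s[15:],s[9:]  0  ''
  11  s[9:],s[22:]  0  ''
  12  s[22:],s[3:]  1  'd'
  13  s[3:],s[10:]  3  'daa'
  14  s[10:],s[7:]  2  'da'
  15  s[7:],s[1:]  2  'da'
  16  s[1:],s[18:]  3  'dad'
  17  s[18:],s[14:]  1  'd'
  18  s[14:],s[21:]  1  'd'
  19  s[21:],s[0:]  2  'dd'
  20  s[0:],s[17:]  4  'ddad'
  21  s[17:],s[13:]  2  'dd'
  22  s[13:],s[20:]  2  'dd'

[0, 2, 3, 1, 1, 3, 2, 3, 3, 0, 0, 0, 1, 3, 2, 2, 3, 1, 1, 2, 4, 2, 2]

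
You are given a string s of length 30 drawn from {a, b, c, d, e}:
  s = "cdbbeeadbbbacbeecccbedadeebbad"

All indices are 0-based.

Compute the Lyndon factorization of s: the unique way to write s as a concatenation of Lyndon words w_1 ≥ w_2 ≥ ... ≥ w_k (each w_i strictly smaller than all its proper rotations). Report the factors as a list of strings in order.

["cd", "bbee", "adbbb", "acbeecccbedadeebbad"]

emit factor 1: 'cd' (i=0, period=2)
emit factor 2: 'bbee' (i=2, period=4)
emit factor 3: 'adbbb' (i=6, period=5)
emit factor 4: 'acbeecccbedadeebbad' (i=11, period=19)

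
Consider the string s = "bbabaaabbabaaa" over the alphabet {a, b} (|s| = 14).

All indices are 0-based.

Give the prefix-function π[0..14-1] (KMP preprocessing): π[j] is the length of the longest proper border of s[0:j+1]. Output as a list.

π[0] = 0
j=1 s[j]='b': π[1]=1 (border 'b')
j=2 s[j]='a': k: 1→0; π[2]=0 (border '')
j=3 s[j]='b': π[3]=1 (border 'b')
j=4 s[j]='a': k: 1→0; π[4]=0 (border '')
j=5 s[j]='a': π[5]=0 (border '')
j=6 s[j]='a': π[6]=0 (border '')
j=7 s[j]='b': π[7]=1 (border 'b')
j=8 s[j]='b': π[8]=2 (border 'bb')
j=9 s[j]='a': π[9]=3 (border 'bba')
j=10 s[j]='b': π[10]=4 (border 'bbab')
j=11 s[j]='a': π[11]=5 (border 'bbaba')
j=12 s[j]='a': π[12]=6 (border 'bbabaa')
j=13 s[j]='a': π[13]=7 (border 'bbabaaa')

[0, 1, 0, 1, 0, 0, 0, 1, 2, 3, 4, 5, 6, 7]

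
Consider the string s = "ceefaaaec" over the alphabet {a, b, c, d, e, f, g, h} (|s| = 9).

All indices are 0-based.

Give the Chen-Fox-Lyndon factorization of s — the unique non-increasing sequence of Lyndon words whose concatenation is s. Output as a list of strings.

emit factor 1: 'ceef' (i=0, period=4)
emit factor 2: 'aaaec' (i=4, period=5)

["ceef", "aaaec"]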